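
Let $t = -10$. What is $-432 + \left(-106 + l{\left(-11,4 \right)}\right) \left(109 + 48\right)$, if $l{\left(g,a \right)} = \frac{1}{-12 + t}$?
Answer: $- \frac{375785}{22} \approx -17081.0$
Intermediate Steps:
$l{\left(g,a \right)} = - \frac{1}{22}$ ($l{\left(g,a \right)} = \frac{1}{-12 - 10} = \frac{1}{-22} = - \frac{1}{22}$)
$-432 + \left(-106 + l{\left(-11,4 \right)}\right) \left(109 + 48\right) = -432 + \left(-106 - \frac{1}{22}\right) \left(109 + 48\right) = -432 - \frac{366281}{22} = - \frac{375785}{22}$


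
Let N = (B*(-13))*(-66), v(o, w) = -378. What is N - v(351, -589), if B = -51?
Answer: -43380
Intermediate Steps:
N = -43758 (N = -51*(-13)*(-66) = 663*(-66) = -43758)
N - v(351, -589) = -43758 - 1*(-378) = -43758 + 378 = -43380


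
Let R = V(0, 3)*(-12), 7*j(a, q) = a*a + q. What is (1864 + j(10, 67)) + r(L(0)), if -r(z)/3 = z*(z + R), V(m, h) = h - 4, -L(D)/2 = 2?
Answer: 13887/7 ≈ 1983.9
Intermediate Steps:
j(a, q) = q/7 + a²/7 (j(a, q) = (a*a + q)/7 = (a² + q)/7 = (q + a²)/7 = q/7 + a²/7)
L(D) = -4 (L(D) = -2*2 = -4)
V(m, h) = -4 + h
R = 12 (R = (-4 + 3)*(-12) = -1*(-12) = 12)
r(z) = -3*z*(12 + z) (r(z) = -3*z*(z + 12) = -3*z*(12 + z))
(1864 + j(10, 67)) + r(L(0)) = (1864 + ((⅐)*67 + (⅐)*10²)) - 3*(-4)*(12 - 4) = (1864 + (67/7 + (⅐)*100)) - 3*(-4)*8 = (1864 + (67/7 + 100/7)) + 96 = (1864 + 167/7) + 96 = 13215/7 + 96 = 13887/7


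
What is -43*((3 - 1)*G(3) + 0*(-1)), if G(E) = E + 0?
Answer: -258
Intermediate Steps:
G(E) = E
-43*((3 - 1)*G(3) + 0*(-1)) = -43*((3 - 1)*3 + 0*(-1)) = -43*(2*3 + 0) = -43*(6 + 0) = -43*6 = -258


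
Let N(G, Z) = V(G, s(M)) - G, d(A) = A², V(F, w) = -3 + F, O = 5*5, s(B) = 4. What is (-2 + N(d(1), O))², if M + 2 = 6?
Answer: 25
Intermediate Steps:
M = 4 (M = -2 + 6 = 4)
O = 25
N(G, Z) = -3 (N(G, Z) = (-3 + G) - G = -3)
(-2 + N(d(1), O))² = (-2 - 3)² = (-5)² = 25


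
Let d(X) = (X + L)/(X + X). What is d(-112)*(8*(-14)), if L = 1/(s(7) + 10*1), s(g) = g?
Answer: -1903/34 ≈ -55.971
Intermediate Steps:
L = 1/17 (L = 1/(7 + 10*1) = 1/(7 + 10) = 1/17 ≈ 0.058824)
d(X) = (1/17 + X)/(2*X) (d(X) = (X + 1/17)/(X + X) = (1/17 + X)/((2*X)) = (1/17 + X)*(1/(2*X)) = (1/17 + X)/(2*X))
d(-112)*(8*(-14)) = ((1/34)*(1 + 17*(-112))/(-112))*(8*(-14)) = ((1/34)*(-1/112)*(1 - 1904))*(-112) = ((1/34)*(-1/112)*(-1903))*(-112) = (1903/3808)*(-112) = -1903/34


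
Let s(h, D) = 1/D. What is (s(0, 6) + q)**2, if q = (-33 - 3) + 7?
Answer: 29929/36 ≈ 831.36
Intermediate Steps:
q = -29 (q = -36 + 7 = -29)
(s(0, 6) + q)**2 = (1/6 - 29)**2 = (-173/6)**2 = 29929/36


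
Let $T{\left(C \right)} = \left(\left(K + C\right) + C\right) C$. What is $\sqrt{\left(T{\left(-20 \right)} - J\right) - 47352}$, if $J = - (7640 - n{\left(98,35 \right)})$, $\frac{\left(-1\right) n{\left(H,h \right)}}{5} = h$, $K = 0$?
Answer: $i \sqrt{38737} \approx 196.82 i$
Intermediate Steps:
$n{\left(H,h \right)} = - 5 h$
$T{\left(C \right)} = 2 C^{2}$ ($T{\left(C \right)} = \left(\left(0 + C\right) + C\right) C = \left(C + C\right) C = 2 C C = 2 C^{2}$)
$J = -7815$ ($J = - (7640 - \left(-5\right) 35) = - (7640 - -175) = - (7640 + 175) = \left(-1\right) 7815 = -7815$)
$\sqrt{\left(T{\left(-20 \right)} - J\right) - 47352} = \sqrt{\left(2 \left(-20\right)^{2} - -7815\right) - 47352} = \sqrt{\left(2 \cdot 400 + 7815\right) - 47352} = \sqrt{\left(800 + 7815\right) - 47352} = \sqrt{8615 - 47352} = \sqrt{-38737} = i \sqrt{38737}$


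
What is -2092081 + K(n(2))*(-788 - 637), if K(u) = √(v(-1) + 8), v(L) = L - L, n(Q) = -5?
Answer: -2092081 - 2850*√2 ≈ -2.0961e+6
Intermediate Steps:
v(L) = 0
K(u) = 2*√2 (K(u) = √(0 + 8) = √8 = 2*√2)
-2092081 + K(n(2))*(-788 - 637) = -2092081 + (2*√2)*(-788 - 637) = -2092081 + (2*√2)*(-1425) = -2092081 - 2850*√2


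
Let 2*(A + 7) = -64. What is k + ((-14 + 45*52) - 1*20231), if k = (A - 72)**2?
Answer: -5584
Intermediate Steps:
A = -39 (A = -7 + (1/2)*(-64) = -7 - 32 = -39)
k = 12321 (k = (-39 - 72)**2 = (-111)**2 = 12321)
k + ((-14 + 45*52) - 1*20231) = 12321 + ((-14 + 45*52) - 1*20231) = 12321 + ((-14 + 2340) - 20231) = 12321 + (2326 - 20231) = 12321 - 17905 = -5584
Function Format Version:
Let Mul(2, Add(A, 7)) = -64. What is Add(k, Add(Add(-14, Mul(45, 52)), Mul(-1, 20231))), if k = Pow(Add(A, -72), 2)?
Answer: -5584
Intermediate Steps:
A = -39 (A = Add(-7, Mul(Rational(1, 2), -64)) = Add(-7, -32) = -39)
k = 12321 (k = Pow(Add(-39, -72), 2) = Pow(-111, 2) = 12321)
Add(k, Add(Add(-14, Mul(45, 52)), Mul(-1, 20231))) = Add(12321, Add(Add(-14, Mul(45, 52)), Mul(-1, 20231))) = Add(12321, Add(Add(-14, 2340), -20231)) = Add(12321, Add(2326, -20231)) = Add(12321, -17905) = -5584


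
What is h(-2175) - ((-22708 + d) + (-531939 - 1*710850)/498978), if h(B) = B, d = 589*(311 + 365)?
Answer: -62809439443/166326 ≈ -3.7763e+5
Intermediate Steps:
d = 398164 (d = 589*676 = 398164)
h(-2175) - ((-22708 + d) + (-531939 - 1*710850)/498978) = -2175 - ((-22708 + 398164) + (-531939 - 1*710850)/498978) = -2175 - (375456 + (-531939 - 710850)*(1/498978)) = -2175 - (375456 - 1242789*1/498978) = -2175 - (375456 - 414263/166326) = -2175 - 1*62447680393/166326 = -2175 - 62447680393/166326 = -62809439443/166326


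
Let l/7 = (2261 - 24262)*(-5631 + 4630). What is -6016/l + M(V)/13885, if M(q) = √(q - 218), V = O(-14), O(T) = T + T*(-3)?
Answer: -6016/154161007 + I*√190/13885 ≈ -3.9024e-5 + 0.00099273*I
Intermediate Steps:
O(T) = -2*T (O(T) = T - 3*T = -2*T)
V = 28 (V = -2*(-14) = 28)
l = 154161007 (l = 7*((2261 - 24262)*(-5631 + 4630)) = 7*(-22001*(-1001)) = 7*22023001 = 154161007)
M(q) = √(-218 + q)
-6016/l + M(V)/13885 = -6016/154161007 + √(-218 + 28)/13885 = -6016*1/154161007 + √(-190)*(1/13885) = -6016/154161007 + (I*√190)*(1/13885) = -6016/154161007 + I*√190/13885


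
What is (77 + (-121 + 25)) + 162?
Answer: 143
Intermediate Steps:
(77 + (-121 + 25)) + 162 = (77 - 96) + 162 = -19 + 162 = 143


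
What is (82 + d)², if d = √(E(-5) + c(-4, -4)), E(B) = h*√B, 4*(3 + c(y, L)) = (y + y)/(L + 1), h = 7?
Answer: (246 + √21*√(-1 + 3*I*√5))²/9 ≈ 7147.6 + 509.82*I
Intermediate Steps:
c(y, L) = -3 + y/(2*(1 + L)) (c(y, L) = -3 + ((y + y)/(L + 1))/4 = -3 + ((2*y)/(1 + L))/4 = -3 + (2*y/(1 + L))/4 = -3 + y/(2*(1 + L)))
E(B) = 7*√B
d = √(-7/3 + 7*I*√5) (d = √(7*√(-5) + (-6 - 4 - 6*(-4))/(2*(1 - 4))) = √(7*(I*√5) + (½)*(-6 - 4 + 24)/(-3)) = √(7*I*√5 + (½)*(-⅓)*14) = √(7*I*√5 - 7/3) = √(-7/3 + 7*I*√5) ≈ 2.5973 + 3.0132*I)
(82 + d)² = (82 + √(-21 + 63*I*√5)/3)²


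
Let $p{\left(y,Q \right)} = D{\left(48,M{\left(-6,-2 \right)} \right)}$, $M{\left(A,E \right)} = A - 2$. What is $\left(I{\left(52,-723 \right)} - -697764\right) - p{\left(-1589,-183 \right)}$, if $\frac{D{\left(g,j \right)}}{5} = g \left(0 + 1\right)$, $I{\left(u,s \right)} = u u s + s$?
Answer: $-1258191$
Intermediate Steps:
$I{\left(u,s \right)} = s + s u^{2}$ ($I{\left(u,s \right)} = u^{2} s + s = s u^{2} + s = s + s u^{2}$)
$M{\left(A,E \right)} = -2 + A$
$D{\left(g,j \right)} = 5 g$ ($D{\left(g,j \right)} = 5 g \left(0 + 1\right) = 5 g 1 = 5 g$)
$p{\left(y,Q \right)} = 240$ ($p{\left(y,Q \right)} = 5 \cdot 48 = 240$)
$\left(I{\left(52,-723 \right)} - -697764\right) - p{\left(-1589,-183 \right)} = \left(- 723 \left(1 + 52^{2}\right) - -697764\right) - 240 = \left(- 723 \left(1 + 2704\right) + 697764\right) - 240 = \left(\left(-723\right) 2705 + 697764\right) - 240 = \left(-1955715 + 697764\right) - 240 = -1257951 - 240 = -1258191$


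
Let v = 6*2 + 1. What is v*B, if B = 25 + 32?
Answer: 741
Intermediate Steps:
v = 13 (v = 12 + 1 = 13)
B = 57
v*B = 13*57 = 741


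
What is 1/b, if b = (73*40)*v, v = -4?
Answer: -1/11680 ≈ -8.5616e-5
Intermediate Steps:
b = -11680 (b = (73*40)*(-4) = 2920*(-4) = -11680)
1/b = 1/(-11680) = -1/11680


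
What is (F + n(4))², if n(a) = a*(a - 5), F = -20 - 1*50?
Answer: 5476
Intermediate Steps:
F = -70 (F = -20 - 50 = -70)
n(a) = a*(-5 + a)
(F + n(4))² = (-70 + 4*(-5 + 4))² = (-70 + 4*(-1))² = (-70 - 4)² = (-74)² = 5476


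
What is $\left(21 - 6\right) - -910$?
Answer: $925$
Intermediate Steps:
$\left(21 - 6\right) - -910 = 15 + 910 = 925$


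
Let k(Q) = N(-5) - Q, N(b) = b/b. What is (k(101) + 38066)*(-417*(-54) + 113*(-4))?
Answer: 837757756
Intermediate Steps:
N(b) = 1
k(Q) = 1 - Q
(k(101) + 38066)*(-417*(-54) + 113*(-4)) = ((1 - 1*101) + 38066)*(-417*(-54) + 113*(-4)) = ((1 - 101) + 38066)*(22518 - 452) = (-100 + 38066)*22066 = 37966*22066 = 837757756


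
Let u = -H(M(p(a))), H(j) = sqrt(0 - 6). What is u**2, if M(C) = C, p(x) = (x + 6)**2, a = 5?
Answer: -6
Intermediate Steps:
p(x) = (6 + x)**2
H(j) = I*sqrt(6) (H(j) = sqrt(-6) = I*sqrt(6))
u = -I*sqrt(6) ≈ -2.4495*I
u**2 = (-I*sqrt(6))**2 = -6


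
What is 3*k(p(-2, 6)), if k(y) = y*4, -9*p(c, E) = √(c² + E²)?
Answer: -8*√10/3 ≈ -8.4327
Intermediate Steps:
p(c, E) = -√(E² + c²)/9 (p(c, E) = -√(c² + E²)/9 = -√(E² + c²)/9)
k(y) = 4*y
3*k(p(-2, 6)) = 3*(4*(-√(6² + (-2)²)/9)) = 3*(4*(-√(36 + 4)/9)) = 3*(4*(-2*√10/9)) = 3*(-8*√10/9) = -8*√10/3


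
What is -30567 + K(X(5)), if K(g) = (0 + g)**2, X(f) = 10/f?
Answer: -30563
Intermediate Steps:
K(g) = g**2
-30567 + K(X(5)) = -30567 + (10/5)**2 = -30567 + (10*(1/5))**2 = -30567 + 2**2 = -30567 + 4 = -30563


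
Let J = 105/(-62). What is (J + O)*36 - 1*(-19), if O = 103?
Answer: 113647/31 ≈ 3666.0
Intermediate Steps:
J = -105/62 (J = 105*(-1/62) = -105/62 ≈ -1.6935)
(J + O)*36 - 1*(-19) = (-105/62 + 103)*36 - 1*(-19) = (6281/62)*36 + 19 = 113058/31 + 19 = 113647/31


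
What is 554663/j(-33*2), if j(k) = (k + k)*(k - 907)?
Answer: 554663/128436 ≈ 4.3186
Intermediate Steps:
j(k) = 2*k*(-907 + k) (j(k) = (2*k)*(-907 + k) = 2*k*(-907 + k))
554663/j(-33*2) = 554663/((2*(-33*2)*(-907 - 33*2))) = 554663/((2*(-66)*(-907 - 66))) = 554663/((2*(-66)*(-973))) = 554663/128436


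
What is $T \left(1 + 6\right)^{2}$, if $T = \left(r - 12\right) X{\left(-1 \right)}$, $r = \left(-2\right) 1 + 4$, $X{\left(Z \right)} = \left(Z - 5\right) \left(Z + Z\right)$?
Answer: $-5880$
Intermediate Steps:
$X{\left(Z \right)} = 2 Z \left(-5 + Z\right)$ ($X{\left(Z \right)} = \left(-5 + Z\right) 2 Z = 2 Z \left(-5 + Z\right)$)
$r = 2$ ($r = -2 + 4 = 2$)
$T = -120$ ($T = \left(2 - 12\right) 2 \left(-1\right) \left(-5 - 1\right) = - 10 \cdot 2 \left(-1\right) \left(-6\right) = \left(-10\right) 12 = -120$)
$T \left(1 + 6\right)^{2} = - 120 \left(1 + 6\right)^{2} = - 120 \cdot 7^{2} = \left(-120\right) 49 = -5880$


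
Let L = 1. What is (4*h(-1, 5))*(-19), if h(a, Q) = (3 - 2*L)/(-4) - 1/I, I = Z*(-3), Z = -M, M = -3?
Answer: 95/9 ≈ 10.556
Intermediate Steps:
Z = 3 (Z = -1*(-3) = 3)
I = -9 (I = 3*(-3) = -9)
h(a, Q) = -5/36 (h(a, Q) = (3 - 2*1)/(-4) - 1/(-9) = (3 - 2)*(-1/4) - 1*(-1/9) = 1*(-1/4) + 1/9 = -1/4 + 1/9 = -5/36)
(4*h(-1, 5))*(-19) = (4*(-5/36))*(-19) = -5/9*(-19) = 95/9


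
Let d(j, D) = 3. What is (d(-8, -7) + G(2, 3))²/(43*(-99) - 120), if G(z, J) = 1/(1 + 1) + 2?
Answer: -121/17508 ≈ -0.0069111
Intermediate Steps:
G(z, J) = 5/2 (G(z, J) = 1/2 + 2 = ½ + 2 = 5/2)
(d(-8, -7) + G(2, 3))²/(43*(-99) - 120) = (3 + 5/2)²/(43*(-99) - 120) = (11/2)²/(-4257 - 120) = (121/4)/(-4377) = (121/4)*(-1/4377) = -121/17508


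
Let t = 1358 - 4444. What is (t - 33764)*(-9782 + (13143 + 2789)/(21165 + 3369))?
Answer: 4421551461800/12267 ≈ 3.6044e+8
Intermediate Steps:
t = -3086
(t - 33764)*(-9782 + (13143 + 2789)/(21165 + 3369)) = (-3086 - 33764)*(-9782 + (13143 + 2789)/(21165 + 3369)) = -36850*(-9782 + 15932/24534) = -36850*(-9782 + 15932*(1/24534)) = -36850*(-9782 + 7966/12267) = -36850*(-119987828/12267) = 4421551461800/12267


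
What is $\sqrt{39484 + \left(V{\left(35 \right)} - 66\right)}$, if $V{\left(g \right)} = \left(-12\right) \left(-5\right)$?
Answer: $\sqrt{39478} \approx 198.69$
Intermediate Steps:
$V{\left(g \right)} = 60$
$\sqrt{39484 + \left(V{\left(35 \right)} - 66\right)} = \sqrt{39484 + \left(60 - 66\right)} = \sqrt{39484 - 6} = \sqrt{39478}$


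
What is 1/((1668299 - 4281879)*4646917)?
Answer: -1/12145089332860 ≈ -8.2338e-14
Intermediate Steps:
1/((1668299 - 4281879)*4646917) = (1/4646917)/(-2613580) = -1/2613580*1/4646917 = -1/12145089332860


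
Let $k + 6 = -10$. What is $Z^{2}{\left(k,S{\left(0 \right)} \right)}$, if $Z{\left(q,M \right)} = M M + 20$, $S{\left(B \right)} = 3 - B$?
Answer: $841$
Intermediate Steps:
$k = -16$ ($k = -6 - 10 = -16$)
$Z{\left(q,M \right)} = 20 + M^{2}$ ($Z{\left(q,M \right)} = M^{2} + 20 = 20 + M^{2}$)
$Z^{2}{\left(k,S{\left(0 \right)} \right)} = \left(20 + \left(3 - 0\right)^{2}\right)^{2} = \left(20 + \left(3 + 0\right)^{2}\right)^{2} = \left(20 + 3^{2}\right)^{2} = \left(20 + 9\right)^{2} = 29^{2} = 841$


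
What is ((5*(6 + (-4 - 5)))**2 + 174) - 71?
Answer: 328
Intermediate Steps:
((5*(6 + (-4 - 5)))**2 + 174) - 71 = ((5*(6 - 9))**2 + 174) - 71 = ((5*(-3))**2 + 174) - 71 = ((-15)**2 + 174) - 71 = (225 + 174) - 71 = 399 - 71 = 328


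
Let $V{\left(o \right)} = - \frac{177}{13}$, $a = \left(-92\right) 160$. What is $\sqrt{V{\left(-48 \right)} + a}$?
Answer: $\frac{i \sqrt{2489981}}{13} \approx 121.38 i$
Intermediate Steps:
$a = -14720$
$V{\left(o \right)} = - \frac{177}{13}$ ($V{\left(o \right)} = \left(-177\right) \frac{1}{13} = - \frac{177}{13}$)
$\sqrt{V{\left(-48 \right)} + a} = \sqrt{- \frac{177}{13} - 14720} = \sqrt{- \frac{191537}{13}} = \frac{i \sqrt{2489981}}{13}$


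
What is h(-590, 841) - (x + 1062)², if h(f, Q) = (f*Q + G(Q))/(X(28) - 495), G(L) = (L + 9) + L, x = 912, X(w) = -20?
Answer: -2006293641/515 ≈ -3.8957e+6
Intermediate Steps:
G(L) = 9 + 2*L (G(L) = (9 + L) + L = 9 + 2*L)
h(f, Q) = -9/515 - 2*Q/515 - Q*f/515 (h(f, Q) = (f*Q + (9 + 2*Q))/(-20 - 495) = (Q*f + (9 + 2*Q))/(-515) = (9 + 2*Q + Q*f)*(-1/515) = -9/515 - 2*Q/515 - Q*f/515)
h(-590, 841) - (x + 1062)² = (-9/515 - 2/515*841 - 1/515*841*(-590)) - (912 + 1062)² = (-9/515 - 1682/515 + 99238/103) - 1*1974² = 494499/515 - 1*3896676 = 494499/515 - 3896676 = -2006293641/515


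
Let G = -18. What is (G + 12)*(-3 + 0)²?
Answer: -54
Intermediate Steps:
(G + 12)*(-3 + 0)² = (-18 + 12)*(-3 + 0)² = -6*(-3)² = -6*9 = -54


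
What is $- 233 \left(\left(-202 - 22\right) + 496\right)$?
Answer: $-63376$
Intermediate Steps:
$- 233 \left(\left(-202 - 22\right) + 496\right) = - 233 \left(-224 + 496\right) = \left(-233\right) 272 = -63376$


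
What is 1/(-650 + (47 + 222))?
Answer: -1/381 ≈ -0.0026247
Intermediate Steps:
1/(-650 + (47 + 222)) = 1/(-650 + 269) = 1/(-381) = -1/381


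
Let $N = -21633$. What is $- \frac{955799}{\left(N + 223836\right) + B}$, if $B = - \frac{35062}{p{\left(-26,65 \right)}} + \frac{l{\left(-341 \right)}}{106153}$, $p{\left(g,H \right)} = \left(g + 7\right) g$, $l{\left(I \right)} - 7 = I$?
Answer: $- \frac{1318992106211}{278939965728} \approx -4.7286$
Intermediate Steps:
$l{\left(I \right)} = 7 + I$
$p{\left(g,H \right)} = g \left(7 + g\right)$ ($p{\left(g,H \right)} = \left(7 + g\right) g = g \left(7 + g\right)$)
$B = - \frac{97950039}{1379989}$ ($B = - \frac{35062}{\left(-26\right) \left(7 - 26\right)} + \frac{7 - 341}{106153} = - \frac{35062}{\left(-26\right) \left(-19\right)} - \frac{334}{106153} = - \frac{35062}{494} - \frac{334}{106153} = \left(-35062\right) \frac{1}{494} - \frac{334}{106153} = - \frac{17531}{247} - \frac{334}{106153} = - \frac{97950039}{1379989} \approx -70.979$)
$- \frac{955799}{\left(N + 223836\right) + B} = - \frac{955799}{\left(-21633 + 223836\right) - \frac{97950039}{1379989}} = - \frac{955799}{202203 - \frac{97950039}{1379989}} = - \frac{955799}{\frac{278939965728}{1379989}} = \left(-955799\right) \frac{1379989}{278939965728} = - \frac{1318992106211}{278939965728}$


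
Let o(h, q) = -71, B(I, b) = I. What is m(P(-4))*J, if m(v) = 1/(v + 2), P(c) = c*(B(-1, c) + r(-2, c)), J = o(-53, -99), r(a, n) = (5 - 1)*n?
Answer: -71/70 ≈ -1.0143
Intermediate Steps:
r(a, n) = 4*n
J = -71
P(c) = c*(-1 + 4*c)
m(v) = 1/(2 + v)
m(P(-4))*J = -71/(2 - 4*(-1 + 4*(-4))) = -71/(2 - 4*(-1 - 16)) = -71/(2 - 4*(-17)) = -71/(2 + 68) = -71/70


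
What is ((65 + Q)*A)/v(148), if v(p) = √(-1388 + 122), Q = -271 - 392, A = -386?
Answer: -115414*I*√1266/633 ≈ -6487.4*I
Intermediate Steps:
Q = -663
v(p) = I*√1266 (v(p) = √(-1266) = I*√1266)
((65 + Q)*A)/v(148) = ((65 - 663)*(-386))/((I*√1266)) = (-598*(-386))*(-I*√1266/1266) = 230828*(-I*√1266/1266) = -115414*I*√1266/633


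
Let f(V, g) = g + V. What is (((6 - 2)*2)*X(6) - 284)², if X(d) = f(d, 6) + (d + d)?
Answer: 8464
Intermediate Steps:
f(V, g) = V + g
X(d) = 6 + 3*d (X(d) = (d + 6) + (d + d) = (6 + d) + 2*d = 6 + 3*d)
(((6 - 2)*2)*X(6) - 284)² = (((6 - 2)*2)*(6 + 3*6) - 284)² = ((4*2)*(6 + 18) - 284)² = (8*24 - 284)² = (192 - 284)² = (-92)² = 8464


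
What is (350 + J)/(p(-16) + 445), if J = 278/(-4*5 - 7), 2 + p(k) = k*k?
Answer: 9172/18873 ≈ 0.48599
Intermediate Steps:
p(k) = -2 + k**2 (p(k) = -2 + k*k = -2 + k**2)
J = -278/27 (J = 278/(-20 - 7) = 278/(-27) = 278*(-1/27) = -278/27 ≈ -10.296)
(350 + J)/(p(-16) + 445) = (350 - 278/27)/((-2 + (-16)**2) + 445) = 9172/(27*((-2 + 256) + 445)) = 9172/(27*(254 + 445)) = (9172/27)/699 = (9172/27)*(1/699) = 9172/18873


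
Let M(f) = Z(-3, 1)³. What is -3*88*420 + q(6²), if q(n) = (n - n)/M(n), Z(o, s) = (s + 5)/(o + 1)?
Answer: -110880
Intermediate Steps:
Z(o, s) = (5 + s)/(1 + o)
M(f) = -27 (M(f) = ((5 + 1)/(1 - 3))³ = (6/(-2))³ = (-½*6)³ = (-3)³ = -27)
q(n) = 0 (q(n) = (n - n)/(-27) = 0*(-1/27) = 0)
-3*88*420 + q(6²) = -3*88*420 + 0 = -264*420 + 0 = -110880 + 0 = -110880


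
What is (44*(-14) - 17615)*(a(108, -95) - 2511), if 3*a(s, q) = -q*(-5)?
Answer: 48664616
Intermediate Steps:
a(s, q) = 5*q/3 (a(s, q) = (-q*(-5))/3 = (5*q)/3 = 5*q/3)
(44*(-14) - 17615)*(a(108, -95) - 2511) = (44*(-14) - 17615)*((5/3)*(-95) - 2511) = (-616 - 17615)*(-475/3 - 2511) = -18231*(-8008/3) = 48664616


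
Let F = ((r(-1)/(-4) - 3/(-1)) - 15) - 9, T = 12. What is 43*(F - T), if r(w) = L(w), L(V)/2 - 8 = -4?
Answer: -1505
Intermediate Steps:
L(V) = 8 (L(V) = 16 + 2*(-4) = 16 - 8 = 8)
r(w) = 8
F = -23 (F = ((8/(-4) - 3/(-1)) - 15) - 9 = ((8*(-¼) - 3*(-1)) - 15) - 9 = ((-2 + 3) - 15) - 9 = (1 - 15) - 9 = -14 - 9 = -23)
43*(F - T) = 43*(-23 - 1*12) = 43*(-23 - 12) = 43*(-35) = -1505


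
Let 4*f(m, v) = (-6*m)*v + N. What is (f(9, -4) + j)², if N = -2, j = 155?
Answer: 173889/4 ≈ 43472.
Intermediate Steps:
f(m, v) = -½ - 3*m*v/2 (f(m, v) = ((-6*m)*v - 2)/4 = (-6*m*v - 2)/4 = (-2 - 6*m*v)/4 = -½ - 3*m*v/2)
(f(9, -4) + j)² = ((-½ - 3/2*9*(-4)) + 155)² = ((-½ + 54) + 155)² = (107/2 + 155)² = (417/2)² = 173889/4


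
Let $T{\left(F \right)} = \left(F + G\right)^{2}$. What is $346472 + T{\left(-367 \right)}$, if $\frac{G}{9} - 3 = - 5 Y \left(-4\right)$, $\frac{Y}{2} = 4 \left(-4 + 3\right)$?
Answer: $3514872$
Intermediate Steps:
$Y = -8$ ($Y = 2 \cdot 4 \left(-4 + 3\right) = 2 \cdot 4 \left(-1\right) = 2 \left(-4\right) = -8$)
$G = -1413$ ($G = 27 + 9 \left(-5\right) \left(-8\right) \left(-4\right) = 27 + 9 \cdot 40 \left(-4\right) = 27 + 9 \left(-160\right) = 27 - 1440 = -1413$)
$T{\left(F \right)} = \left(-1413 + F\right)^{2}$ ($T{\left(F \right)} = \left(F - 1413\right)^{2} = \left(-1413 + F\right)^{2}$)
$346472 + T{\left(-367 \right)} = 346472 + \left(-1413 - 367\right)^{2} = 346472 + \left(-1780\right)^{2} = 346472 + 3168400 = 3514872$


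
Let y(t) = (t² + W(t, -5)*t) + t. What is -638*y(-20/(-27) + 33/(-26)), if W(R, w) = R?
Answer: -2366980/123201 ≈ -19.212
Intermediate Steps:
y(t) = t + 2*t² (y(t) = (t² + t*t) + t = (t² + t²) + t = 2*t² + t = t + 2*t²)
-638*y(-20/(-27) + 33/(-26)) = -638*(-20/(-27) + 33/(-26))*(1 + 2*(-20/(-27) + 33/(-26))) = -638*(-20*(-1/27) + 33*(-1/26))*(1 + 2*(-20*(-1/27) + 33*(-1/26))) = -638*(20/27 - 33/26)*(1 + 2*(20/27 - 33/26)) = -(-118349)*(1 + 2*(-371/702))/351 = -(-118349)*(1 - 371/351)/351 = -(-118349)*(-20)/(351*351) = -638*3710/123201 = -2366980/123201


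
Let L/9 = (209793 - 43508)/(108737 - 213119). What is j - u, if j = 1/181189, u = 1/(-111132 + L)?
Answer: 3390505243/233566250217769 ≈ 1.4516e-5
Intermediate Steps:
L = -166285/11598 (L = 9*((209793 - 43508)/(108737 - 213119)) = 9*(166285/(-104382)) = 9*(166285*(-1/104382)) = 9*(-166285/104382) = -166285/11598 ≈ -14.337)
u = -11598/1289075221 (u = 1/(-111132 - 166285/11598) = 1/(-1289075221/11598) = -11598/1289075221 ≈ -8.9971e-6)
j = 1/181189 ≈ 5.5191e-6
j - u = 1/181189 - 1*(-11598/1289075221) = 1/181189 + 11598/1289075221 = 3390505243/233566250217769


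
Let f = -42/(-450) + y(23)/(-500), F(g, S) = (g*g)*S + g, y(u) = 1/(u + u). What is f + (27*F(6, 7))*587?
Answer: 282143904437/69000 ≈ 4.0890e+6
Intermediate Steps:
y(u) = 1/(2*u)
F(g, S) = g + S*g² (F(g, S) = g²*S + g = S*g² + g = g + S*g²)
f = 6437/69000 (f = -42/(-450) + ((½)/23)/(-500) = -42*(-1/450) + ((½)*(1/23))*(-1/500) = 7/75 + (1/46)*(-1/500) = 7/75 - 1/23000 = 6437/69000 ≈ 0.093290)
f + (27*F(6, 7))*587 = 6437/69000 + (27*(6*(1 + 7*6)))*587 = 6437/69000 + (27*(6*(1 + 42)))*587 = 6437/69000 + (27*(6*43))*587 = 6437/69000 + (27*258)*587 = 6437/69000 + 6966*587 = 6437/69000 + 4089042 = 282143904437/69000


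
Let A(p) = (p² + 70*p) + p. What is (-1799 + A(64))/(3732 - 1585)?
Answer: 6841/2147 ≈ 3.1863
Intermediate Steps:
A(p) = p² + 71*p
(-1799 + A(64))/(3732 - 1585) = (-1799 + 64*(71 + 64))/(3732 - 1585) = (-1799 + 64*135)/2147 = (-1799 + 8640)*(1/2147) = 6841*(1/2147) = 6841/2147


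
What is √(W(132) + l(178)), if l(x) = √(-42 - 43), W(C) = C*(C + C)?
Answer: √(34848 + I*√85) ≈ 186.68 + 0.025*I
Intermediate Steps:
W(C) = 2*C² (W(C) = C*(2*C) = 2*C²)
l(x) = I*√85 (l(x) = √(-85) = I*√85)
√(W(132) + l(178)) = √(2*132² + I*√85) = √(2*17424 + I*√85) = √(34848 + I*√85)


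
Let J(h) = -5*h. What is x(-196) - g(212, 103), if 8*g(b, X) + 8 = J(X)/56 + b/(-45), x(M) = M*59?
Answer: -233075033/20160 ≈ -11561.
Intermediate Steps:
x(M) = 59*M
g(b, X) = -1 - 5*X/448 - b/360 (g(b, X) = -1 + (-5*X/56 + b/(-45))/8 = -1 + (-5*X*(1/56) + b*(-1/45))/8 = -1 + (-5*X/56 - b/45)/8 = -1 + (-5*X/448 - b/360) = -1 - 5*X/448 - b/360)
x(-196) - g(212, 103) = 59*(-196) - (-1 - 5/448*103 - 1/360*212) = -11564 - (-1 - 515/448 - 53/90) = -11564 - 1*(-55207/20160) = -11564 + 55207/20160 = -233075033/20160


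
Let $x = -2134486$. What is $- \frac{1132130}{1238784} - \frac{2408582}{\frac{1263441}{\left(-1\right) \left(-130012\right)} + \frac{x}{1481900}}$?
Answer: $- \frac{6532479461200088190355}{22449925318007424} \approx -2.9098 \cdot 10^{5}$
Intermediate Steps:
$- \frac{1132130}{1238784} - \frac{2408582}{\frac{1263441}{\left(-1\right) \left(-130012\right)} + \frac{x}{1481900}} = - \frac{1132130}{1238784} - \frac{2408582}{\frac{1263441}{\left(-1\right) \left(-130012\right)} - \frac{2134486}{1481900}} = \left(-1132130\right) \frac{1}{1238784} - \frac{2408582}{\frac{1263441}{130012} - \frac{1067243}{740950}} = - \frac{566065}{619392} - \frac{2408582}{1263441 \cdot \frac{1}{130012} - \frac{1067243}{740950}} = - \frac{566065}{619392} - \frac{2408582}{\frac{1263441}{130012} - \frac{1067243}{740950}} = - \frac{566065}{619392} - \frac{2408582}{\frac{398696106017}{48166195700}} = - \frac{566065}{619392} - \frac{10546566542863400}{36245100547} = - \frac{6532479461200088190355}{22449925318007424}$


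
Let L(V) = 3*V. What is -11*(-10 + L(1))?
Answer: 77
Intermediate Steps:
-11*(-10 + L(1)) = -11*(-10 + 3*1) = -11*(-10 + 3) = -11*(-7) = 77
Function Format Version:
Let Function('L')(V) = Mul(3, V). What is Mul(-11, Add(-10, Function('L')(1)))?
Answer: 77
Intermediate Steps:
Mul(-11, Add(-10, Function('L')(1))) = Mul(-11, Add(-10, Mul(3, 1))) = Mul(-11, Add(-10, 3)) = Mul(-11, -7) = 77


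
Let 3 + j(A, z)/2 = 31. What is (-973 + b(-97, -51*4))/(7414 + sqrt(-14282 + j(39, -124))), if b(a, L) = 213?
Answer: -2817320/27490811 + 380*I*sqrt(14226)/27490811 ≈ -0.10248 + 0.0016487*I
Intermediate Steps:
j(A, z) = 56 (j(A, z) = -6 + 2*31 = -6 + 62 = 56)
(-973 + b(-97, -51*4))/(7414 + sqrt(-14282 + j(39, -124))) = (-973 + 213)/(7414 + sqrt(-14282 + 56)) = -760/(7414 + sqrt(-14226)) = -760/(7414 + I*sqrt(14226))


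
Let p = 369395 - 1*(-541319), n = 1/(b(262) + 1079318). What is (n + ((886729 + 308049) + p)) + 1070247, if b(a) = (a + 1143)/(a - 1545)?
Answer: 4397647735368554/1384763589 ≈ 3.1757e+6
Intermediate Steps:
b(a) = (1143 + a)/(-1545 + a)
n = 1283/1384763589 (n = 1/((1143 + 262)/(-1545 + 262) + 1079318) = 1/(1405/(-1283) + 1079318) = 1/(-1/1283*1405 + 1079318) = 1/(-1405/1283 + 1079318) = 1/(1384763589/1283) = 1283/1384763589 ≈ 9.2651e-7)
p = 910714 (p = 369395 + 541319 = 910714)
(n + ((886729 + 308049) + p)) + 1070247 = (1283/1384763589 + ((886729 + 308049) + 910714)) + 1070247 = (1283/1384763589 + (1194778 + 910714)) + 1070247 = (1283/1384763589 + 2105492) + 1070247 = 2915608658532071/1384763589 + 1070247 = 4397647735368554/1384763589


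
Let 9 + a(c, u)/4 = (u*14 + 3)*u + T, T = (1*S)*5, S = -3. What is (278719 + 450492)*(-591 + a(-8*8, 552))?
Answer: 12447165804171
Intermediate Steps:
T = -15 (T = (1*(-3))*5 = -3*5 = -15)
a(c, u) = -96 + 4*u*(3 + 14*u) (a(c, u) = -36 + 4*((u*14 + 3)*u - 15) = -36 + 4*((14*u + 3)*u - 15) = -36 + 4*((3 + 14*u)*u - 15) = -36 + 4*(u*(3 + 14*u) - 15) = -36 + 4*(-15 + u*(3 + 14*u)) = -36 + (-60 + 4*u*(3 + 14*u)) = -96 + 4*u*(3 + 14*u))
(278719 + 450492)*(-591 + a(-8*8, 552)) = (278719 + 450492)*(-591 + (-96 + 12*552 + 56*552²)) = 729211*(-591 + (-96 + 6624 + 56*304704)) = 729211*(-591 + (-96 + 6624 + 17063424)) = 729211*(-591 + 17069952) = 729211*17069361 = 12447165804171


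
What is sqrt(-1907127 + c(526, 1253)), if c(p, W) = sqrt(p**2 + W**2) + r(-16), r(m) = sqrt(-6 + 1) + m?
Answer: sqrt(-1907143 + sqrt(1846685) + I*sqrt(5)) ≈ 0.e-3 + 1380.5*I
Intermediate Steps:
r(m) = m + I*sqrt(5) (r(m) = sqrt(-5) + m = I*sqrt(5) + m = m + I*sqrt(5))
c(p, W) = -16 + sqrt(W**2 + p**2) + I*sqrt(5) (c(p, W) = sqrt(p**2 + W**2) + (-16 + I*sqrt(5)) = sqrt(W**2 + p**2) + (-16 + I*sqrt(5)) = -16 + sqrt(W**2 + p**2) + I*sqrt(5))
sqrt(-1907127 + c(526, 1253)) = sqrt(-1907127 + (-16 + sqrt(1253**2 + 526**2) + I*sqrt(5))) = sqrt(-1907127 + (-16 + sqrt(1570009 + 276676) + I*sqrt(5))) = sqrt(-1907127 + (-16 + sqrt(1846685) + I*sqrt(5))) = sqrt(-1907143 + sqrt(1846685) + I*sqrt(5))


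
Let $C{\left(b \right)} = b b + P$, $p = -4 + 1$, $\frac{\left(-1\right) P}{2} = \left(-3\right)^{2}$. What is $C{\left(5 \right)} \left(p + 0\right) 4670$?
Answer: $-98070$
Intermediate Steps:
$P = -18$ ($P = - 2 \left(-3\right)^{2} = \left(-2\right) 9 = -18$)
$p = -3$
$C{\left(b \right)} = -18 + b^{2}$ ($C{\left(b \right)} = b b - 18 = b^{2} - 18 = -18 + b^{2}$)
$C{\left(5 \right)} \left(p + 0\right) 4670 = \left(-18 + 5^{2}\right) \left(-3 + 0\right) 4670 = \left(-18 + 25\right) \left(-3\right) 4670 = 7 \left(-3\right) 4670 = \left(-21\right) 4670 = -98070$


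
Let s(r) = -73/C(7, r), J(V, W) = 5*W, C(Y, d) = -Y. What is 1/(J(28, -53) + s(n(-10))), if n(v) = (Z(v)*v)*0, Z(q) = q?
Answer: -7/1782 ≈ -0.0039282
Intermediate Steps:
n(v) = 0 (n(v) = (v*v)*0 = v²*0 = 0)
s(r) = 73/7 (s(r) = -73/((-1*7)) = -73/(-7) = -73*(-⅐) = 73/7)
1/(J(28, -53) + s(n(-10))) = 1/(5*(-53) + 73/7) = 1/(-265 + 73/7) = 1/(-1782/7) = -7/1782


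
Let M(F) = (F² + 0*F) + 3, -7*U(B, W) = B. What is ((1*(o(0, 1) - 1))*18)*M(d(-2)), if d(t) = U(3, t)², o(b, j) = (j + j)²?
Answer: 393336/2401 ≈ 163.82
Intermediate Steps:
U(B, W) = -B/7
o(b, j) = 4*j² (o(b, j) = (2*j)² = 4*j²)
d(t) = 9/49 (d(t) = (-⅐*3)² = (-3/7)² = 9/49)
M(F) = 3 + F² (M(F) = (F² + 0) + 3 = F² + 3 = 3 + F²)
((1*(o(0, 1) - 1))*18)*M(d(-2)) = ((1*(4*1² - 1))*18)*(3 + (9/49)²) = ((1*(4*1 - 1))*18)*(3 + 81/2401) = ((1*(4 - 1))*18)*(7284/2401) = ((1*3)*18)*(7284/2401) = (3*18)*(7284/2401) = 54*(7284/2401) = 393336/2401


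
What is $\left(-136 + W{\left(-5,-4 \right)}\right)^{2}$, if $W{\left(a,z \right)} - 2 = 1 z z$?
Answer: $13924$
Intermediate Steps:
$W{\left(a,z \right)} = 2 + z^{2}$ ($W{\left(a,z \right)} = 2 + 1 z z = 2 + z z = 2 + z^{2}$)
$\left(-136 + W{\left(-5,-4 \right)}\right)^{2} = \left(-136 + \left(2 + \left(-4\right)^{2}\right)\right)^{2} = \left(-136 + \left(2 + 16\right)\right)^{2} = \left(-136 + 18\right)^{2} = \left(-118\right)^{2} = 13924$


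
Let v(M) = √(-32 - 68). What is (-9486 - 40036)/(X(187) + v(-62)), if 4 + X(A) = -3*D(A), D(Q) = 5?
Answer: 940918/461 + 495220*I/461 ≈ 2041.0 + 1074.2*I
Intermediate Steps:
X(A) = -19 (X(A) = -4 - 3*5 = -4 - 15 = -19)
v(M) = 10*I (v(M) = √(-100) = 10*I)
(-9486 - 40036)/(X(187) + v(-62)) = (-9486 - 40036)/(-19 + 10*I) = -49522*(-19 - 10*I)/461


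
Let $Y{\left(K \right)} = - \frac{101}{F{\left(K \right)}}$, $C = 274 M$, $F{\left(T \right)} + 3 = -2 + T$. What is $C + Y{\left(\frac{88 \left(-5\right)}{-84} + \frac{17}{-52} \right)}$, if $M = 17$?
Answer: $\frac{562118}{97} \approx 5795.0$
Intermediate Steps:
$F{\left(T \right)} = -5 + T$ ($F{\left(T \right)} = -3 + \left(-2 + T\right) = -5 + T$)
$C = 4658$ ($C = 274 \cdot 17 = 4658$)
$Y{\left(K \right)} = - \frac{101}{-5 + K}$
$C + Y{\left(\frac{88 \left(-5\right)}{-84} + \frac{17}{-52} \right)} = 4658 - \frac{101}{-5 + \left(\frac{88 \left(-5\right)}{-84} + \frac{17}{-52}\right)} = 4658 - \frac{101}{-5 + \left(\left(-440\right) \left(- \frac{1}{84}\right) + 17 \left(- \frac{1}{52}\right)\right)} = 4658 - \frac{101}{-5 + \left(\frac{110}{21} - \frac{17}{52}\right)} = 4658 - \frac{101}{-5 + \frac{5363}{1092}} = 4658 - \frac{101}{- \frac{97}{1092}} = 4658 - - \frac{110292}{97} = 4658 + \frac{110292}{97} = \frac{562118}{97}$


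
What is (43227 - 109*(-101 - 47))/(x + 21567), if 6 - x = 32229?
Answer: -59359/10656 ≈ -5.5705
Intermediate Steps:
x = -32223 (x = 6 - 1*32229 = 6 - 32229 = -32223)
(43227 - 109*(-101 - 47))/(x + 21567) = (43227 - 109*(-101 - 47))/(-32223 + 21567) = (43227 - 109*(-148))/(-10656) = (43227 + 16132)*(-1/10656) = 59359*(-1/10656) = -59359/10656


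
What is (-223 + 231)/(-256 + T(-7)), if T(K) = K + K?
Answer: -4/135 ≈ -0.029630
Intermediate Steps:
T(K) = 2*K
(-223 + 231)/(-256 + T(-7)) = (-223 + 231)/(-256 + 2*(-7)) = 8/(-256 - 14) = 8/(-270) = 8*(-1/270) = -4/135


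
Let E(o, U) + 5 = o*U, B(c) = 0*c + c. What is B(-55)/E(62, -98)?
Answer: 55/6081 ≈ 0.0090446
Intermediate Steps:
B(c) = c (B(c) = 0 + c = c)
E(o, U) = -5 + U*o (E(o, U) = -5 + o*U = -5 + U*o)
B(-55)/E(62, -98) = -55/(-5 - 98*62) = -55/(-5 - 6076) = -55/(-6081) = -55*(-1/6081) = 55/6081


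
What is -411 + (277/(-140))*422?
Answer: -87217/70 ≈ -1246.0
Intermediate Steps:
-411 + (277/(-140))*422 = -411 + (277*(-1/140))*422 = -411 - 277/140*422 = -411 - 58447/70 = -87217/70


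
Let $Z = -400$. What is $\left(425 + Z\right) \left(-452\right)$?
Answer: $-11300$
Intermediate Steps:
$\left(425 + Z\right) \left(-452\right) = \left(425 - 400\right) \left(-452\right) = 25 \left(-452\right) = -11300$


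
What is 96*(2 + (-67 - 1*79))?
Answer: -13824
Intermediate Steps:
96*(2 + (-67 - 1*79)) = 96*(2 + (-67 - 79)) = 96*(2 - 146) = 96*(-144) = -13824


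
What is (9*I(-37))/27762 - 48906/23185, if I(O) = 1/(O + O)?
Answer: -33490702731/15876995260 ≈ -2.1094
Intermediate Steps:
I(O) = 1/(2*O)
(9*I(-37))/27762 - 48906/23185 = (9*((1/2)/(-37)))/27762 - 48906/23185 = (9*((1/2)*(-1/37)))*(1/27762) - 48906*1/23185 = (9*(-1/74))*(1/27762) - 48906/23185 = -9/74*1/27762 - 48906/23185 = -3/684796 - 48906/23185 = -33490702731/15876995260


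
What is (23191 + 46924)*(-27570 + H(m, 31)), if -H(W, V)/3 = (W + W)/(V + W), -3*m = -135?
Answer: -73466146425/38 ≈ -1.9333e+9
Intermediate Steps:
m = 45 (m = -⅓*(-135) = 45)
H(W, V) = -6*W/(V + W) (H(W, V) = -3*(W + W)/(V + W) = -3*2*W/(V + W) = -6*W/(V + W))
(23191 + 46924)*(-27570 + H(m, 31)) = (23191 + 46924)*(-27570 - 6*45/(31 + 45)) = 70115*(-27570 - 6*45/76) = 70115*(-27570 - 6*45*1/76) = 70115*(-27570 - 135/38) = 70115*(-1047795/38) = -73466146425/38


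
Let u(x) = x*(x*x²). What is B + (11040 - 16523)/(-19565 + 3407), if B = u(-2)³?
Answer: 66188651/16158 ≈ 4096.3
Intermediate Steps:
u(x) = x⁴ (u(x) = x*x³ = x⁴)
B = 4096 (B = ((-2)⁴)³ = 16³ = 4096)
B + (11040 - 16523)/(-19565 + 3407) = 4096 + (11040 - 16523)/(-19565 + 3407) = 4096 - 5483/(-16158) = 4096 - 5483*(-1/16158) = 4096 + 5483/16158 = 66188651/16158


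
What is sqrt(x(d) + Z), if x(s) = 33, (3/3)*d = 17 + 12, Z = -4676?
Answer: I*sqrt(4643) ≈ 68.14*I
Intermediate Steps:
d = 29 (d = 17 + 12 = 29)
sqrt(x(d) + Z) = sqrt(33 - 4676) = sqrt(-4643) = I*sqrt(4643)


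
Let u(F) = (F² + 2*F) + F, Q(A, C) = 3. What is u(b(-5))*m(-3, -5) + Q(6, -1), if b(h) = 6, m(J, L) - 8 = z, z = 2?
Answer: 543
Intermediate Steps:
m(J, L) = 10 (m(J, L) = 8 + 2 = 10)
u(F) = F² + 3*F
u(b(-5))*m(-3, -5) + Q(6, -1) = (6*(3 + 6))*10 + 3 = (6*9)*10 + 3 = 54*10 + 3 = 540 + 3 = 543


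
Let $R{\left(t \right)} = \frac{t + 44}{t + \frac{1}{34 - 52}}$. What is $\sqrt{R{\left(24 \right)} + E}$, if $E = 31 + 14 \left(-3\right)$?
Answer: $\frac{i \sqrt{1515827}}{431} \approx 2.8566 i$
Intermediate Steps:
$R{\left(t \right)} = \frac{44 + t}{- \frac{1}{18} + t}$ ($R{\left(t \right)} = \frac{44 + t}{t + \frac{1}{-18}} = \frac{44 + t}{t - \frac{1}{18}} = \frac{44 + t}{- \frac{1}{18} + t}$)
$E = -11$ ($E = 31 - 42 = -11$)
$\sqrt{R{\left(24 \right)} + E} = \sqrt{\frac{18 \left(44 + 24\right)}{-1 + 18 \cdot 24} - 11} = \sqrt{18 \frac{1}{-1 + 432} \cdot 68 - 11} = \sqrt{18 \cdot \frac{1}{431} \cdot 68 - 11} = \sqrt{\frac{1224}{431} - 11} = \sqrt{- \frac{3517}{431}} = \frac{i \sqrt{1515827}}{431}$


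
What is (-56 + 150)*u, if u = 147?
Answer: 13818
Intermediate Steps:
(-56 + 150)*u = (-56 + 150)*147 = 94*147 = 13818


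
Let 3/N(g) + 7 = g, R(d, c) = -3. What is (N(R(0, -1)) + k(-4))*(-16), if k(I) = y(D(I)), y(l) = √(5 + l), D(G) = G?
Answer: -56/5 ≈ -11.200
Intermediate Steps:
N(g) = 3/(-7 + g)
k(I) = √(5 + I)
(N(R(0, -1)) + k(-4))*(-16) = (3/(-7 - 3) + √(5 - 4))*(-16) = (3/(-10) + √1)*(-16) = (3*(-⅒) + 1)*(-16) = (-3/10 + 1)*(-16) = (7/10)*(-16) = -56/5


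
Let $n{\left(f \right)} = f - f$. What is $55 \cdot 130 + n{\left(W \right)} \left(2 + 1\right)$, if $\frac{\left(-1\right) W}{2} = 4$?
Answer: $7150$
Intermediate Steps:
$W = -8$ ($W = \left(-2\right) 4 = -8$)
$n{\left(f \right)} = 0$
$55 \cdot 130 + n{\left(W \right)} \left(2 + 1\right) = 55 \cdot 130 + 0 \left(2 + 1\right) = 7150 + 0 \cdot 3 = 7150 + 0 = 7150$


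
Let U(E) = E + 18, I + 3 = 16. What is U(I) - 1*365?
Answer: -334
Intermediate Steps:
I = 13 (I = -3 + 16 = 13)
U(E) = 18 + E
U(I) - 1*365 = (18 + 13) - 1*365 = 31 - 365 = -334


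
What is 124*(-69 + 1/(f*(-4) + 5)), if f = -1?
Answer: -76880/9 ≈ -8542.2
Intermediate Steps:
124*(-69 + 1/(f*(-4) + 5)) = 124*(-69 + 1/(-1*(-4) + 5)) = 124*(-69 + 1/(4 + 5)) = 124*(-69 + 1/9) = 124*(-620/9) = -76880/9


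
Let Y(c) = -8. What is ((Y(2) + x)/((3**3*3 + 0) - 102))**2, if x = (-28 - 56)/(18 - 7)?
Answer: 29584/53361 ≈ 0.55441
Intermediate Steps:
x = -84/11 ≈ -7.6364
((Y(2) + x)/((3**3*3 + 0) - 102))**2 = ((-8 - 84/11)/((3**3*3 + 0) - 102))**2 = (-172/(11*((27*3 + 0) - 102)))**2 = (-172/(11*((81 + 0) - 102)))**2 = (-172/(11*(81 - 102)))**2 = (-172/11/(-21))**2 = (-172/11*(-1/21))**2 = (172/231)**2 = 29584/53361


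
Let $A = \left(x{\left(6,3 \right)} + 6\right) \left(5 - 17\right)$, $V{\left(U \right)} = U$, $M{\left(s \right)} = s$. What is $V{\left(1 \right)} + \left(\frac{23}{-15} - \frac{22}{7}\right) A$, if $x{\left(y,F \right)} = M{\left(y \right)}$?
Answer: $\frac{23603}{35} \approx 674.37$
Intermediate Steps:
$x{\left(y,F \right)} = y$
$A = -144$ ($A = \left(6 + 6\right) \left(5 - 17\right) = 12 \left(-12\right) = -144$)
$V{\left(1 \right)} + \left(\frac{23}{-15} - \frac{22}{7}\right) A = 1 + \left(\frac{23}{-15} - \frac{22}{7}\right) \left(-144\right) = 1 + \left(23 \left(- \frac{1}{15}\right) - \frac{22}{7}\right) \left(-144\right) = 1 + \left(- \frac{23}{15} - \frac{22}{7}\right) \left(-144\right) = 1 - - \frac{23568}{35} = 1 + \frac{23568}{35} = \frac{23603}{35}$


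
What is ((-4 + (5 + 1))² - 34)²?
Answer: 900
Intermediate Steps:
((-4 + (5 + 1))² - 34)² = ((-4 + 6)² - 34)² = (2² - 34)² = (4 - 34)² = (-30)² = 900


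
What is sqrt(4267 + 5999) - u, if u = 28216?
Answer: -28216 + sqrt(10266) ≈ -28115.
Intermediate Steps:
sqrt(4267 + 5999) - u = sqrt(4267 + 5999) - 1*28216 = sqrt(10266) - 28216 = -28216 + sqrt(10266)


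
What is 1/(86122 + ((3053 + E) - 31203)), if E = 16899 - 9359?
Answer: 1/65512 ≈ 1.5264e-5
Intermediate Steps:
E = 7540
1/(86122 + ((3053 + E) - 31203)) = 1/(86122 + ((3053 + 7540) - 31203)) = 1/(86122 + (10593 - 31203)) = 1/(86122 - 20610) = 1/65512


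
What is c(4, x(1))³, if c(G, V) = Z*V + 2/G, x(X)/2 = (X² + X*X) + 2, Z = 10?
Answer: 4173281/8 ≈ 5.2166e+5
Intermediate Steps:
x(X) = 4 + 4*X² (x(X) = 2*((X² + X*X) + 2) = 2*((X² + X²) + 2) = 2*(2*X² + 2) = 2*(2 + 2*X²) = 4 + 4*X²)
c(G, V) = 2/G + 10*V (c(G, V) = 10*V + 2/G = 2/G + 10*V)
c(4, x(1))³ = (2/4 + 10*(4 + 4*1²))³ = (2*(¼) + 10*(4 + 4*1))³ = (½ + 10*(4 + 4))³ = (½ + 10*8)³ = (½ + 80)³ = (161/2)³ = 4173281/8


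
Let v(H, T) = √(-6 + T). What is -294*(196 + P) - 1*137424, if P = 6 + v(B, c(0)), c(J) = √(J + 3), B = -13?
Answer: -196812 - 294*I*√(6 - √3) ≈ -1.9681e+5 - 607.38*I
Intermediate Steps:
c(J) = √(3 + J)
P = 6 + √(-6 + √3) (P = 6 + √(-6 + √(3 + 0)) = 6 + √(-6 + √3) ≈ 6.0 + 2.0659*I)
-294*(196 + P) - 1*137424 = -294*(196 + (6 + √(-6 + √3))) - 1*137424 = -294*(202 + √(-6 + √3)) - 137424 = (-59388 - 294*√(-6 + √3)) - 137424 = -196812 - 294*√(-6 + √3)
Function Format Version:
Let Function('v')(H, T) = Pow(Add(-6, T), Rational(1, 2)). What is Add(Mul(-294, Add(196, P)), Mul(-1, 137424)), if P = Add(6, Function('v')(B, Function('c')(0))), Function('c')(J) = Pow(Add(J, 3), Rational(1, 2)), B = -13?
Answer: Add(-196812, Mul(-294, I, Pow(Add(6, Mul(-1, Pow(3, Rational(1, 2)))), Rational(1, 2)))) ≈ Add(-1.9681e+5, Mul(-607.38, I))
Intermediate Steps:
Function('c')(J) = Pow(Add(3, J), Rational(1, 2))
P = Add(6, Pow(Add(-6, Pow(3, Rational(1, 2))), Rational(1, 2))) (P = Add(6, Pow(Add(-6, Pow(Add(3, 0), Rational(1, 2))), Rational(1, 2))) = Add(6, Pow(Add(-6, Pow(3, Rational(1, 2))), Rational(1, 2))) ≈ Add(6.0000, Mul(2.0659, I)))
Add(Mul(-294, Add(196, P)), Mul(-1, 137424)) = Add(Mul(-294, Add(196, Add(6, Pow(Add(-6, Pow(3, Rational(1, 2))), Rational(1, 2))))), Mul(-1, 137424)) = Add(Mul(-294, Add(202, Pow(Add(-6, Pow(3, Rational(1, 2))), Rational(1, 2)))), -137424) = Add(Add(-59388, Mul(-294, Pow(Add(-6, Pow(3, Rational(1, 2))), Rational(1, 2)))), -137424) = Add(-196812, Mul(-294, Pow(Add(-6, Pow(3, Rational(1, 2))), Rational(1, 2))))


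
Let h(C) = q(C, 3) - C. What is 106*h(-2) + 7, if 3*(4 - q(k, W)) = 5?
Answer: 1399/3 ≈ 466.33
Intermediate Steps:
q(k, W) = 7/3 (q(k, W) = 4 - ⅓*5 = 4 - 5/3 = 7/3)
h(C) = 7/3 - C
106*h(-2) + 7 = 106*(7/3 - 1*(-2)) + 7 = 106*(7/3 + 2) + 7 = 106*(13/3) + 7 = 1378/3 + 7 = 1399/3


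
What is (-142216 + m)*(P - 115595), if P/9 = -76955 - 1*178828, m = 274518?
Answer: -319858871884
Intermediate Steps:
P = -2302047 (P = 9*(-76955 - 1*178828) = 9*(-76955 - 178828) = 9*(-255783) = -2302047)
(-142216 + m)*(P - 115595) = (-142216 + 274518)*(-2302047 - 115595) = 132302*(-2417642) = -319858871884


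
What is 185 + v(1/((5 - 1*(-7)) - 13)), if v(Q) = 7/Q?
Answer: 178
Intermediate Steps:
185 + v(1/((5 - 1*(-7)) - 13)) = 185 + 7/(1/((5 - 1*(-7)) - 13)) = 185 + 7/(1/((5 + 7) - 13)) = 185 + 7/(1/(12 - 13)) = 185 + 7/(1/(-1)) = 185 + 7/(-1) = 185 + 7*(-1) = 185 - 7 = 178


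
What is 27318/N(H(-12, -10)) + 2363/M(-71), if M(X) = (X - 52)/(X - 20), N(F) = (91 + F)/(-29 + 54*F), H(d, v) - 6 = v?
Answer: -9247357/123 ≈ -75182.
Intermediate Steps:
H(d, v) = 6 + v
N(F) = (91 + F)/(-29 + 54*F)
M(X) = (-52 + X)/(-20 + X)
27318/N(H(-12, -10)) + 2363/M(-71) = 27318/(((91 + (6 - 10))/(-29 + 54*(6 - 10)))) + 2363/(((-52 - 71)/(-20 - 71))) = 27318/(((91 - 4)/(-29 + 54*(-4)))) + 2363/((-123/(-91))) = 27318/((87/(-29 - 216))) + 2363/((-1/91*(-123))) = 27318/((87/(-245))) + 2363/(123/91) = 27318/((-1/245*87)) + 2363*(91/123) = 27318/(-87/245) + 215033/123 = 27318*(-245/87) + 215033/123 = -76930 + 215033/123 = -9247357/123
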